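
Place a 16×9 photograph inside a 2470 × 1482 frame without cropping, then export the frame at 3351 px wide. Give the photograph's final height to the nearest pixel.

At 2470×1482 the photograph is width-limited, so height = 2470 × 9/16 ≈ 1389.38 px.
Resizing to 3351 px wide multiplies everything by 1.3567: 1389.38 → 1884.94 px.

1885 px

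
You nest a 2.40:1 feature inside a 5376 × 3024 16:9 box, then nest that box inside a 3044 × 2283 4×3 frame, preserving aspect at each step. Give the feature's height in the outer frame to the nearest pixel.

2.40:1 in 5376×3024: fills the width, so the feature is 5376.00 × 2240.00.
16:9 in 3044×2283: fills the width, so the intermediate becomes 3044.00 × 1712.25 — a scale of ×0.5662.
So the feature's height is 2240.00 × 0.5662 ≈ 1268.33.

1268 px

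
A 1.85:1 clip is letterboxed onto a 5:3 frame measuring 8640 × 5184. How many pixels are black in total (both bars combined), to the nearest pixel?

1.85:1 is wider than 5:3, so it spans the full width.
That makes the image 4670.2703 px tall (8640 / 1.850).
Black = 5184 − 4670.2703 = 513.7297 px.
Across the 8640-px span: 513.7297 × 8640 ≈ 4438625 px.

4438625 pixels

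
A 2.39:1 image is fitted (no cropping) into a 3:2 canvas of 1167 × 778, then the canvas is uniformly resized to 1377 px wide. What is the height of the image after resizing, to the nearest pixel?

576 px

In the 1167×778 frame the image fills the width: height = 1167 / 2.390 ≈ 488.28 px.
The frame scales by 1377/1167 = 1.1799; 488.28 × 1.1799 ≈ 576.15 px.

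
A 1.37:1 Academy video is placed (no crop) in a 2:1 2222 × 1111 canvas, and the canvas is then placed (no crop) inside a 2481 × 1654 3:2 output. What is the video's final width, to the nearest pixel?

Inside the 2222×1111 canvas the video is height-limited at 1522.07 × 1111.00.
The 2:1 canvas is width-limited in 2481×1654, giving 2481.00 × 1240.50; scale factor 1.1166.
The video scales with it: width 1522.07 × 1.1166 ≈ 1699.48.

1699 px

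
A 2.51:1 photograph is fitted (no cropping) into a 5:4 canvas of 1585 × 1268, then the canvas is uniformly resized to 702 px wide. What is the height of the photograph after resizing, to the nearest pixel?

In the 1585×1268 frame the photograph fills the width: height = 1585 / 2.510 ≈ 631.47 px.
The frame scales by 702/1585 = 0.4429; 631.47 × 0.4429 ≈ 279.68 px.

280 px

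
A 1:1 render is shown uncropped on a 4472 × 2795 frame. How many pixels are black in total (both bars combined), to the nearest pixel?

4687215 pixels

1:1 is narrower than 16:10, so it spans the full height.
That makes the image 2795.0000 px wide (2795 × 1/1).
Black = 4472 − 2795.0000 = 1677.0000 px.
Across the 2795-px span: 1677.0000 × 2795 ≈ 4687215 px.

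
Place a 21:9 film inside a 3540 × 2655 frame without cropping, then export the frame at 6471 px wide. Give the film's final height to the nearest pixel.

2773 px

In the 3540×2655 frame the film fills the width: height = 3540 × 9/21 ≈ 1517.14 px.
The frame scales by 6471/3540 = 1.8280; 1517.14 × 1.8280 ≈ 2773.29 px.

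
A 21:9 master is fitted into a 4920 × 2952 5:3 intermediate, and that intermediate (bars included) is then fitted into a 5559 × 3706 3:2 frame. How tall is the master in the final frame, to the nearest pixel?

First fit — 21:9 into 4920×2952 spans the width: 4920.00 × 2108.57.
Second fit — the 5:3 canvas into 5559×3706 spans the width: 5559.00 × 3335.40 (×1.1299 from 4920×2952).
The master scales with it: height 2108.57 × 1.1299 ≈ 2382.43.

2382 px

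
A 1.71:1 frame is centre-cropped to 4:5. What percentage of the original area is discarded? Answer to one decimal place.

53.2%

4:5 is narrower than 1.71:1, so the crop keeps the full height and trims the width.
Area ratio = (0.800)/(1.710) = 46.78%; the remaining 53.22% is cropped out.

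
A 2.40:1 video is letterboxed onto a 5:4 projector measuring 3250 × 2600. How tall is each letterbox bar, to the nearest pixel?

2.40:1 is wider than 5:4, so it spans the full width.
That makes the image 1354.17 px tall (3250 / 2.400).
Leftover height: 2600 − 1354.17 = 1245.83 px → 622.92 each side.

623 px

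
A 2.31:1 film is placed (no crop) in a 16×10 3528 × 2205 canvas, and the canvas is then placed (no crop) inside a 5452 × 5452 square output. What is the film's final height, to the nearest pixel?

First fit — 2.31:1 into 3528×2205 spans the width: 3528.00 × 1527.27.
The 16×10 canvas is width-limited in 5452×5452, giving 5452.00 × 3407.50; scale factor 1.5454.
Applying the same ×1.5454: 1527.27 → 2360.17.

2360 px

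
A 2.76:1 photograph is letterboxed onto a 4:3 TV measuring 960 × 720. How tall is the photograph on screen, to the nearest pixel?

2.76:1 is wider than 4:3, so it spans the full width.
Content height = 960 / 2.760 ≈ 347.83 px.

348 px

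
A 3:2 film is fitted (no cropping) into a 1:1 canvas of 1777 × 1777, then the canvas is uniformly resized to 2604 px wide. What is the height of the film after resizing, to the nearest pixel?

In the 1777×1777 frame the film fills the width: height = 1777 × 2/3 ≈ 1184.67 px.
The frame scales by 2604/1777 = 1.4654; 1184.67 × 1.4654 ≈ 1736.00 px.

1736 px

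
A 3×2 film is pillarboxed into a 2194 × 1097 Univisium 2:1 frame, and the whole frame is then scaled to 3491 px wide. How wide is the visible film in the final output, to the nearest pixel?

2618 px

In the 2194×1097 frame the film fills the height: width = 1097 × 3/2 ≈ 1645.50 px.
Resizing to 3491 px wide multiplies everything by 1.5912: 1645.50 → 2618.25 px.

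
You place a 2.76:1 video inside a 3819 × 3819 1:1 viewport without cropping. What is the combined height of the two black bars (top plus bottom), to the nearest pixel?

2435 px

2.76:1 (2.760) > 1:1 (1.000), so the video fills the width.
That makes the image 1383.70 px tall (3819 / 2.760).
Leftover height: 3819 − 1383.70 = 2435.30 px.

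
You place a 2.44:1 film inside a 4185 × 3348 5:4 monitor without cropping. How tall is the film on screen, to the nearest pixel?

2.44:1 (2.440) > 5:4 (1.250), so the film fills the width.
Content height = 4185 / 2.440 ≈ 1715.16 px.

1715 px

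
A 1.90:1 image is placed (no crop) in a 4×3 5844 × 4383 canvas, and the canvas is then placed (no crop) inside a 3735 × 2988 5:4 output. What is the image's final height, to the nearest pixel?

1.90:1 in 5844×4383: fills the width, so the image is 5844.00 × 3075.79.
Second fit — the 4×3 canvas into 3735×2988 spans the width: 3735.00 × 2801.25 (×0.6391 from 5844×4383).
So the image's height is 3075.79 × 0.6391 ≈ 1965.79.

1966 px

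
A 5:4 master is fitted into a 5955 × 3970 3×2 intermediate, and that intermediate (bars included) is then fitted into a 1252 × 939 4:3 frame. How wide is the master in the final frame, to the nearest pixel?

1043 px

5:4 in 5955×3970: fills the height, so the master is 4962.50 × 3970.00.
3×2 in 1252×939: fills the width, so the intermediate becomes 1252.00 × 834.67 — a scale of ×0.2102.
The master scales with it: width 4962.50 × 0.2102 ≈ 1043.33.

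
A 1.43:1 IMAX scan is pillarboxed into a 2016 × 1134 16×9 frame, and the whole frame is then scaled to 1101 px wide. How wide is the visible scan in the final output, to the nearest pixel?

In the 2016×1134 frame the scan fills the height: width = 1134 × 1.430 ≈ 1621.62 px.
Scaling 2016 → 1101 is ×0.5461, so the width becomes 1621.62 × 0.5461 ≈ 885.62 px.

886 px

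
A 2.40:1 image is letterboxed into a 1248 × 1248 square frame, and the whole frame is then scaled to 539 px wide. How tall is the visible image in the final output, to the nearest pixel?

Fitted into 1248×1248, the image spans the width; its height is 1248 / 2.400 ≈ 520.00 px.
Scaling 1248 → 539 is ×0.4319, so the height becomes 520.00 × 0.4319 ≈ 224.58 px.

225 px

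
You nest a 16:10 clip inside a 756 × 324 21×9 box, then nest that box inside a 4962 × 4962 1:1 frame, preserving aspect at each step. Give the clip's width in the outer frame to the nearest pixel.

3403 px

Inside the 756×324 canvas the clip is height-limited at 518.40 × 324.00.
21×9 in 4962×4962: fills the width, so the intermediate becomes 4962.00 × 2126.57 — a scale of ×6.5635.
The clip scales with it: width 518.40 × 6.5635 ≈ 3402.51.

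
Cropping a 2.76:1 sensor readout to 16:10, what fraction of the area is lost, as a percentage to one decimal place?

The height stays; only width is cut (since 16:10 is narrower than 2.76:1).
Area ratio = (1.600)/(2.760) = 57.97%; the remaining 42.03% is cropped out.

42.0%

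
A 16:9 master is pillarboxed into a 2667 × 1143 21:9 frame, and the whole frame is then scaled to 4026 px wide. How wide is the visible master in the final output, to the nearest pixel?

Fitted into 2667×1143, the master spans the height; its width is 1143 × 16/9 ≈ 2032.00 px.
The frame scales by 4026/2667 = 1.5096; 2032.00 × 1.5096 ≈ 3067.43 px.

3067 px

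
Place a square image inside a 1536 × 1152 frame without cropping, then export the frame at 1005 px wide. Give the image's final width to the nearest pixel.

In the 1536×1152 frame the image fills the height: width = 1152 × 1/1 ≈ 1152.00 px.
Scaling 1536 → 1005 is ×0.6543, so the width becomes 1152.00 × 0.6543 ≈ 753.75 px.

754 px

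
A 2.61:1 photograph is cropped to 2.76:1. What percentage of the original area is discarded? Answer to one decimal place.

5.4%

2.76:1 is wider than 2.61:1, so the crop keeps the full width and trims the height.
Fraction kept = (2.610)/(2.760) ≈ 94.57%, so 5.43% is lost.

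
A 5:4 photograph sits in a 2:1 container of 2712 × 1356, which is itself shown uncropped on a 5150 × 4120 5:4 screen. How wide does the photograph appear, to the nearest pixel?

3219 px

Inside the 2712×1356 canvas the photograph is height-limited at 1695.00 × 1356.00.
The 2:1 canvas is width-limited in 5150×4120, giving 5150.00 × 2575.00; scale factor 1.8990.
So the photograph's width is 1695.00 × 1.8990 ≈ 3218.75.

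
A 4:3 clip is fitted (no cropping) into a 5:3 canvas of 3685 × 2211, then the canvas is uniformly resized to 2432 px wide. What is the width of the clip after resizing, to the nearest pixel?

1946 px

In the 3685×2211 frame the clip fills the height: width = 2211 × 4/3 ≈ 2948.00 px.
Scaling 3685 → 2432 is ×0.6600, so the width becomes 2948.00 × 0.6600 ≈ 1945.60 px.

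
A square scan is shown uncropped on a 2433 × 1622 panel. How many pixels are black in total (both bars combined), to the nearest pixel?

1315442 pixels

Since 1.000 < 1.500, the scan is height-limited.
The scan is 1622 × 1/1 ≈ 1622.0000 px wide.
Black = 2433 − 1622.0000 = 811.0000 px.
That's 811.0000 × 1622 ≈ 1315442 black pixels.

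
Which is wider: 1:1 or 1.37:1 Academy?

1.37:1 Academy

1 and 1.37; 1.37 > 1.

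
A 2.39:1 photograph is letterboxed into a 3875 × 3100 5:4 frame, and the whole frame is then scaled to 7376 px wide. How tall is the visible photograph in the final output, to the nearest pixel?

At 3875×3100 the photograph is width-limited, so height = 3875 / 2.390 ≈ 1621.34 px.
The frame scales by 7376/3875 = 1.9035; 1621.34 × 1.9035 ≈ 3086.19 px.

3086 px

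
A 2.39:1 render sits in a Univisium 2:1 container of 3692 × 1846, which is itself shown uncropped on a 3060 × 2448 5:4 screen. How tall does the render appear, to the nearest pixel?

1280 px

First fit — 2.39:1 into 3692×1846 spans the width: 3692.00 × 1544.77.
Univisium 2:1 in 3060×2448: fills the width, so the intermediate becomes 3060.00 × 1530.00 — a scale of ×0.8288.
So the render's height is 1544.77 × 0.8288 ≈ 1280.33.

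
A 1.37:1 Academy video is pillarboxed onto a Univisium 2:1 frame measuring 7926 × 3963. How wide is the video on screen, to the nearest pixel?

5429 px

1.37:1 Academy is narrower than Univisium 2:1, so it spans the full height.
Content width = 3963 × 1.370 ≈ 5429.31 px.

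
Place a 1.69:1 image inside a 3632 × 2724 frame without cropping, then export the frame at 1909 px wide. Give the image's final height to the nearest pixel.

Fitted into 3632×2724, the image spans the width; its height is 3632 / 1.690 ≈ 2149.11 px.
Resizing to 1909 px wide multiplies everything by 0.5256: 2149.11 → 1129.59 px.

1130 px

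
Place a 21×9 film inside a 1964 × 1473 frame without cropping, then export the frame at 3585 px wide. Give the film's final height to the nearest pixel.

Fitted into 1964×1473, the film spans the width; its height is 1964 × 9/21 ≈ 841.71 px.
The frame scales by 3585/1964 = 1.8254; 841.71 × 1.8254 ≈ 1536.43 px.

1536 px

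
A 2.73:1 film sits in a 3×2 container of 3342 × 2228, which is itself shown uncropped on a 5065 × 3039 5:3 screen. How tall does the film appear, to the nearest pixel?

Inside the 3342×2228 canvas the film is width-limited at 3342.00 × 1224.18.
Second fit — the 3×2 canvas into 5065×3039 spans the height: 4558.50 × 3039.00 (×1.3640 from 3342×2228).
The film scales with it: height 1224.18 × 1.3640 ≈ 1669.78.

1670 px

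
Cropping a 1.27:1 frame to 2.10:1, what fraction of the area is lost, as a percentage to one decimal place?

39.5%

Going from 1.27:1 to 2.10:1 means cutting height while keeping width.
Area ratio = (1.270)/(2.100) = 60.48%; the remaining 39.52% is cropped out.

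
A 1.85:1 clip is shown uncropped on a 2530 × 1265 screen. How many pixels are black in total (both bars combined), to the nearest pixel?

240034 pixels

1.85:1 is narrower than Univisium 2:1, so it spans the full height.
The clip is 1265 × 1.850 ≈ 2340.2500 px wide.
Leftover width: 2530 − 2340.2500 = 189.7500 px.
Across the 1265-px span: 189.7500 × 1265 ≈ 240034 px.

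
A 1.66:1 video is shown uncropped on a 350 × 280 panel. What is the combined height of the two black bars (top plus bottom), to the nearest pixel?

69 px

Since 1.660 > 1.250, the video is width-limited.
That makes the image 210.84 px tall (350 / 1.660).
280 − 210.84 = 69.16 px of bars.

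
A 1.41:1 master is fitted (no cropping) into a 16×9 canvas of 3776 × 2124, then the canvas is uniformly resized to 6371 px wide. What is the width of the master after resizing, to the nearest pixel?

In the 3776×2124 frame the master fills the height: width = 2124 × 1.410 ≈ 2994.84 px.
The frame scales by 6371/3776 = 1.6872; 2994.84 × 1.6872 ≈ 5053.00 px.

5053 px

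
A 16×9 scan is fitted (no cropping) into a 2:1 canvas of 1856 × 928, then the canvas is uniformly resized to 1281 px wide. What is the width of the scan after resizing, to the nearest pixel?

1139 px

At 1856×928 the scan is height-limited, so width = 928 × 16/9 ≈ 1649.78 px.
The frame scales by 1281/1856 = 0.6902; 1649.78 × 0.6902 ≈ 1138.67 px.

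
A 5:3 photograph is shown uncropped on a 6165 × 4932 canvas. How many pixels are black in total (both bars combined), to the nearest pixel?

5:3 is wider than 5:4, so it spans the full width.
Content height = 6165 × 3/5 ≈ 3699.0000 px.
4932 − 3699.0000 = 1233.0000 px of bars.
Bar area = 1233.0000 × 6165 ≈ 7601445 px.

7601445 pixels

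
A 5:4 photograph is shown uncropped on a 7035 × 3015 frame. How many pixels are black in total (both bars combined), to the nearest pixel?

9847744 pixels

5:4 (1.250) < 21:9 (2.333), so the photograph fills the height.
Content width = 3015 × 5/4 ≈ 3768.7500 px.
Leftover width: 7035 − 3768.7500 = 3266.2500 px.
Across the 3015-px span: 3266.2500 × 3015 ≈ 9847744 px.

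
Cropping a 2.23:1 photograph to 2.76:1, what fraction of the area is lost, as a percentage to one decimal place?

19.2%

The width stays; only height is cut (since 2.76:1 is wider than 2.23:1).
(2.230)/(2.760) ≈ 0.808 of the area survives, leaving 19.20% discarded.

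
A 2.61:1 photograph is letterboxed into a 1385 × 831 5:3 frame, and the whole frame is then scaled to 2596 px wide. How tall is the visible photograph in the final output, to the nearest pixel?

995 px

At 1385×831 the photograph is width-limited, so height = 1385 / 2.610 ≈ 530.65 px.
The frame scales by 2596/1385 = 1.8744; 530.65 × 1.8744 ≈ 994.64 px.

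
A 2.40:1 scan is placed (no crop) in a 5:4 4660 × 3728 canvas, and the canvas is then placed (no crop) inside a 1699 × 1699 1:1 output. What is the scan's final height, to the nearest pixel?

708 px

2.40:1 in 4660×3728: fills the width, so the scan is 4660.00 × 1941.67.
Second fit — the 5:4 canvas into 1699×1699 spans the width: 1699.00 × 1359.20 (×0.3646 from 4660×3728).
Applying the same ×0.3646: 1941.67 → 707.92.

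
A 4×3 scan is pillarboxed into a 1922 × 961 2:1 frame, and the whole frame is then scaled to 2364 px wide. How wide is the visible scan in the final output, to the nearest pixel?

At 1922×961 the scan is height-limited, so width = 961 × 4/3 ≈ 1281.33 px.
Resizing to 2364 px wide multiplies everything by 1.2300: 1281.33 → 1576.00 px.

1576 px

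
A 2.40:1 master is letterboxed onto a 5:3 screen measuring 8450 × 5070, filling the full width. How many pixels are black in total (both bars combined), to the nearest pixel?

Content height = 8450 / 2.400 ≈ 3520.8333 px.
5070 − 3520.8333 = 1549.1667 px of bars.
Across the 8450-px span: 1549.1667 × 8450 ≈ 13090458 px.

13090458 pixels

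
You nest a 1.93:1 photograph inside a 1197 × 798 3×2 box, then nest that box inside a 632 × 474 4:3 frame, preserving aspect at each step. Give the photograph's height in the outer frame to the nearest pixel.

First fit — 1.93:1 into 1197×798 spans the width: 1197.00 × 620.21.
3×2 in 632×474: fills the width, so the intermediate becomes 632.00 × 421.33 — a scale of ×0.5280.
The photograph scales with it: height 620.21 × 0.5280 ≈ 327.46.

327 px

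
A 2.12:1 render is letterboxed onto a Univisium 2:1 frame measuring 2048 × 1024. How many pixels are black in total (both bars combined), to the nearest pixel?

2.12:1 (2.120) > Univisium 2:1 (2.000), so the render fills the width.
That makes the image 966.0377 px tall (2048 / 2.120).
1024 − 966.0377 = 57.9623 px of bars.
That's 57.9623 × 2048 ≈ 118707 black pixels.

118707 pixels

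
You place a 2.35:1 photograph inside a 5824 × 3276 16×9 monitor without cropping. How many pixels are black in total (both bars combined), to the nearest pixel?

Since 2.350 > 1.778, the photograph is width-limited.
The photograph is 5824 / 2.350 ≈ 2478.2979 px tall.
Leftover height: 3276 − 2478.2979 = 797.7021 px.
Bar area = 797.7021 × 5824 ≈ 4645817 px.

4645817 pixels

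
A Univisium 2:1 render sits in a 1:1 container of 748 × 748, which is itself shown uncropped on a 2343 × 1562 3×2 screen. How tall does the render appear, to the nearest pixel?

781 px

First fit — Univisium 2:1 into 748×748 spans the width: 748.00 × 374.00.
1:1 in 2343×1562: fills the height, so the intermediate becomes 1562.00 × 1562.00 — a scale of ×2.0882.
So the render's height is 374.00 × 2.0882 ≈ 781.00.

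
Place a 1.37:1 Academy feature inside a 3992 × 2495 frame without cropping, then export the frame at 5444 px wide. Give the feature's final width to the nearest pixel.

4661 px

Fitted into 3992×2495, the feature spans the height; its width is 2495 × 1.370 ≈ 3418.15 px.
Scaling 3992 → 5444 is ×1.3637, so the width becomes 3418.15 × 1.3637 ≈ 4661.43 px.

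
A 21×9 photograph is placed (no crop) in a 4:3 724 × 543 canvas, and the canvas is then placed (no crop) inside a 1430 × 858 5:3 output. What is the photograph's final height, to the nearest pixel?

Inside the 724×543 canvas the photograph is width-limited at 724.00 × 310.29.
The 4:3 canvas is height-limited in 1430×858, giving 1144.00 × 858.00; scale factor 1.5801.
Applying the same ×1.5801: 310.29 → 490.29.

490 px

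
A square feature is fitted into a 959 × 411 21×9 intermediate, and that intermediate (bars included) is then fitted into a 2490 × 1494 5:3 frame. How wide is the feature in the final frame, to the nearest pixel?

First fit — square into 959×411 spans the height: 411.00 × 411.00.
The 21×9 canvas is width-limited in 2490×1494, giving 2490.00 × 1067.14; scale factor 2.5965.
Applying the same ×2.5965: 411.00 → 1067.14.

1067 px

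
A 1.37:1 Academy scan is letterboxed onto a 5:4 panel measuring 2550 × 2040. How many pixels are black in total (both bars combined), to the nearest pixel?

455650 pixels

Since 1.370 > 1.250, the scan is width-limited.
That makes the image 1861.3139 px tall (2550 / 1.370).
2040 − 1861.3139 = 178.6861 px of bars.
That's 178.6861 × 2550 ≈ 455650 black pixels.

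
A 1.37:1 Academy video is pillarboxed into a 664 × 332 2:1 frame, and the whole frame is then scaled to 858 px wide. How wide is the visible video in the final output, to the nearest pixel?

At 664×332 the video is height-limited, so width = 332 × 1.370 ≈ 454.84 px.
The frame scales by 858/664 = 1.2922; 454.84 × 1.2922 ≈ 587.73 px.

588 px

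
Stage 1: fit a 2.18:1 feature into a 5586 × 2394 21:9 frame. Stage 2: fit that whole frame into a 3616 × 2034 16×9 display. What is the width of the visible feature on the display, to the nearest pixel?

2.18:1 in 5586×2394: fills the height, so the feature is 5218.92 × 2394.00.
21:9 in 3616×2034: fills the width, so the intermediate becomes 3616.00 × 1549.71 — a scale of ×0.6473.
Applying the same ×0.6473: 5218.92 → 3378.38.

3378 px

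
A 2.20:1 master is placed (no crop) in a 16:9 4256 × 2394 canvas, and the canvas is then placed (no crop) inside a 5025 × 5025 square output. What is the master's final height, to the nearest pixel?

Inside the 4256×2394 canvas the master is width-limited at 4256.00 × 1934.55.
The 16:9 canvas is width-limited in 5025×5025, giving 5025.00 × 2826.56; scale factor 1.1807.
Applying the same ×1.1807: 1934.55 → 2284.09.

2284 px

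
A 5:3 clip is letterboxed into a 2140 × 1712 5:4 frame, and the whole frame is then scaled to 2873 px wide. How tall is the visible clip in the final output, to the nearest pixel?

At 2140×1712 the clip is width-limited, so height = 2140 × 3/5 ≈ 1284.00 px.
Scaling 2140 → 2873 is ×1.3425, so the height becomes 1284.00 × 1.3425 ≈ 1723.80 px.

1724 px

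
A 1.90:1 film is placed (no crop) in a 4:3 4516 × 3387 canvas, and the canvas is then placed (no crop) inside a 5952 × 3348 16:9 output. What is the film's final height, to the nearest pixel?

First fit — 1.90:1 into 4516×3387 spans the width: 4516.00 × 2376.84.
Second fit — the 4:3 canvas into 5952×3348 spans the height: 4464.00 × 3348.00 (×0.9885 from 4516×3387).
The film scales with it: height 2376.84 × 0.9885 ≈ 2349.47.

2349 px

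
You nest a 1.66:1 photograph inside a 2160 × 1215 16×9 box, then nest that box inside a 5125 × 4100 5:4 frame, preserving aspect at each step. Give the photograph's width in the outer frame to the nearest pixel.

1.66:1 in 2160×1215: fills the height, so the photograph is 2016.90 × 1215.00.
The 16×9 canvas is width-limited in 5125×4100, giving 5125.00 × 2882.81; scale factor 2.3727.
Applying the same ×2.3727: 2016.90 → 4785.47.

4785 px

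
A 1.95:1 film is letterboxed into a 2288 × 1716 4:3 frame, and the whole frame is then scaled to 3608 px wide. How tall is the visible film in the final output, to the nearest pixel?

At 2288×1716 the film is width-limited, so height = 2288 / 1.950 ≈ 1173.33 px.
Scaling 2288 → 3608 is ×1.5769, so the height becomes 1173.33 × 1.5769 ≈ 1850.26 px.

1850 px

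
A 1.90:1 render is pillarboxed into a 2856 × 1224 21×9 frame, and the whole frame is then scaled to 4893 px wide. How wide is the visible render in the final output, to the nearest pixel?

3984 px

Fitted into 2856×1224, the render spans the height; its width is 1224 × 1.900 ≈ 2325.60 px.
Scaling 2856 → 4893 is ×1.7132, so the width becomes 2325.60 × 1.7132 ≈ 3984.30 px.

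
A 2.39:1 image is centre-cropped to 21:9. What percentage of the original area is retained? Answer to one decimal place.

97.6%

Going from 2.39:1 to 21:9 means cutting width while keeping height.
Area ratio = (2.333)/(2.390) = 97.63% retained.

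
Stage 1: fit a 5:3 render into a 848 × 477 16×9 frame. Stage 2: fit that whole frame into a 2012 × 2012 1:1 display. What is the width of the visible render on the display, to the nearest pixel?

Inside the 848×477 canvas the render is height-limited at 795.00 × 477.00.
The 16×9 canvas is width-limited in 2012×2012, giving 2012.00 × 1131.75; scale factor 2.3726.
Applying the same ×2.3726: 795.00 → 1886.25.

1886 px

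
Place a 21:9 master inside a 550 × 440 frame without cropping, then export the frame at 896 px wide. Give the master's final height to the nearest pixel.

384 px

Fitted into 550×440, the master spans the width; its height is 550 × 9/21 ≈ 235.71 px.
Resizing to 896 px wide multiplies everything by 1.6291: 235.71 → 384.00 px.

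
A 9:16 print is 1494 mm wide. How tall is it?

2656 mm

At 9:16, 1494·16/9 ≈ 2656.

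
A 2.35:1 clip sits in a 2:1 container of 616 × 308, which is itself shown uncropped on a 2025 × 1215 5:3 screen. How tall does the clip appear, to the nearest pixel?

862 px

2.35:1 in 616×308: fills the width, so the clip is 616.00 × 262.13.
2:1 in 2025×1215: fills the width, so the intermediate becomes 2025.00 × 1012.50 — a scale of ×3.2873.
Applying the same ×3.2873: 262.13 → 861.70.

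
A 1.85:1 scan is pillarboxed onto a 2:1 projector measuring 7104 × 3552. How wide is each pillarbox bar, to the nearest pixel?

266 px

1.85:1 is narrower than 2:1, so it spans the full height.
The scan is 3552 × 1.850 ≈ 6571.20 px wide.
Leftover width: 7104 − 6571.20 = 532.80 px → 266.40 each side.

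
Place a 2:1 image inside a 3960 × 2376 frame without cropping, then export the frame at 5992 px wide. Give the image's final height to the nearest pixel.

At 3960×2376 the image is width-limited, so height = 3960 × 1/2 ≈ 1980.00 px.
The frame scales by 5992/3960 = 1.5131; 1980.00 × 1.5131 ≈ 2996.00 px.

2996 px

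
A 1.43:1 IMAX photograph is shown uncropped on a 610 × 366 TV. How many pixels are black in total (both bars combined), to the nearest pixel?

1.43:1 IMAX (1.430) < 5:3 (1.667), so the photograph fills the height.
The photograph is 366 × 1.430 ≈ 523.3800 px wide.
Leftover width: 610 − 523.3800 = 86.6200 px.
Bar area = 86.6200 × 366 ≈ 31703 px.

31703 pixels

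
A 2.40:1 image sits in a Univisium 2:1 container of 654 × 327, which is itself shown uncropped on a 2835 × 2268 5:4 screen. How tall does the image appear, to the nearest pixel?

1181 px

2.40:1 in 654×327: fills the width, so the image is 654.00 × 272.50.
The Univisium 2:1 canvas is width-limited in 2835×2268, giving 2835.00 × 1417.50; scale factor 4.3349.
The image scales with it: height 272.50 × 4.3349 ≈ 1181.25.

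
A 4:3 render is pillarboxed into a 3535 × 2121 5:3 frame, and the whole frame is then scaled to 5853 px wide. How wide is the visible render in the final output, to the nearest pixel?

Fitted into 3535×2121, the render spans the height; its width is 2121 × 4/3 ≈ 2828.00 px.
Resizing to 5853 px wide multiplies everything by 1.6557: 2828.00 → 4682.40 px.

4682 px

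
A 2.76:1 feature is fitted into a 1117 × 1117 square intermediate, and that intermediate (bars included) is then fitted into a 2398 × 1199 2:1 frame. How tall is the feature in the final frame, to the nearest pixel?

Inside the 1117×1117 canvas the feature is width-limited at 1117.00 × 404.71.
The square canvas is height-limited in 2398×1199, giving 1199.00 × 1199.00; scale factor 1.0734.
So the feature's height is 404.71 × 1.0734 ≈ 434.42.

434 px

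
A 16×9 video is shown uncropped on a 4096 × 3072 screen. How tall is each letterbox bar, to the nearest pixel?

384 px

Since 1.778 > 1.333, the video is width-limited.
The video is 4096 × 9/16 ≈ 2304.00 px tall.
3072 − 2304.00 = 768.00 px of bars (384.00 each).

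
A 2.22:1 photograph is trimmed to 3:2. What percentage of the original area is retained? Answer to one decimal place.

The height stays; only width is cut (since 3:2 is narrower than 2.22:1).
Area ratio = (1.500)/(2.220) = 67.57% retained.

67.6%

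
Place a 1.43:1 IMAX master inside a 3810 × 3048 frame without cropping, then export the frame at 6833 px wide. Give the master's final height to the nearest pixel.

4778 px

At 3810×3048 the master is width-limited, so height = 3810 / 1.430 ≈ 2664.34 px.
The frame scales by 6833/3810 = 1.7934; 2664.34 × 1.7934 ≈ 4778.32 px.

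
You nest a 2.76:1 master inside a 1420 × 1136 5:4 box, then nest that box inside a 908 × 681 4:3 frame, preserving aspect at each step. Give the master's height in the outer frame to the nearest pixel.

308 px

First fit — 2.76:1 into 1420×1136 spans the width: 1420.00 × 514.49.
5:4 in 908×681: fills the height, so the intermediate becomes 851.25 × 681.00 — a scale of ×0.5995.
Applying the same ×0.5995: 514.49 → 308.42.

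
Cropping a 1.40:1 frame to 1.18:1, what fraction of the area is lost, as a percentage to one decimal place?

Going from 1.40:1 to 1.18:1 means cutting width while keeping height.
(1.180)/(1.400) ≈ 0.843 of the area survives, leaving 15.71% discarded.

15.7%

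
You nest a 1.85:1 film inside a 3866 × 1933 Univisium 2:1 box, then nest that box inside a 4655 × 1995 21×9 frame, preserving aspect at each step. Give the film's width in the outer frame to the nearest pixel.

3691 px

First fit — 1.85:1 into 3866×1933 spans the height: 3576.05 × 1933.00.
Second fit — the Univisium 2:1 canvas into 4655×1995 spans the height: 3990.00 × 1995.00 (×1.0321 from 3866×1933).
The film scales with it: width 3576.05 × 1.0321 ≈ 3690.75.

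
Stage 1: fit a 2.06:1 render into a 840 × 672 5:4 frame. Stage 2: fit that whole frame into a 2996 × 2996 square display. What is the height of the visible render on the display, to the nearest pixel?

Inside the 840×672 canvas the render is width-limited at 840.00 × 407.77.
5:4 in 2996×2996: fills the width, so the intermediate becomes 2996.00 × 2396.80 — a scale of ×3.5667.
So the render's height is 407.77 × 3.5667 ≈ 1454.37.

1454 px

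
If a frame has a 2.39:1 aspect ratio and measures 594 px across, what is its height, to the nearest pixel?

594 / 2.390 = 248.54.

249 px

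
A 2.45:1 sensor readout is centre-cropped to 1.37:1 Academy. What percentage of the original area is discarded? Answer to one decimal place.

The height stays; only width is cut (since 1.37:1 Academy is narrower than 2.45:1).
(1.370)/(2.450) ≈ 0.559 of the area survives, leaving 44.08% discarded.

44.1%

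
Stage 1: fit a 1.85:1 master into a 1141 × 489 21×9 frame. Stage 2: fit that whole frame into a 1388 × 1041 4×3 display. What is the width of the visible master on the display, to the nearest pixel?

1100 px

First fit — 1.85:1 into 1141×489 spans the height: 904.65 × 489.00.
Second fit — the 21×9 canvas into 1388×1041 spans the width: 1388.00 × 594.86 (×1.2165 from 1141×489).
The master scales with it: width 904.65 × 1.2165 ≈ 1100.49.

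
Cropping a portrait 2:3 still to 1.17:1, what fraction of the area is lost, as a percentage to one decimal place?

43.0%

1.17:1 is wider than portrait 2:3, so the crop keeps the full width and trims the height.
Area ratio = (0.667)/(1.170) = 56.98%; the remaining 43.02% is cropped out.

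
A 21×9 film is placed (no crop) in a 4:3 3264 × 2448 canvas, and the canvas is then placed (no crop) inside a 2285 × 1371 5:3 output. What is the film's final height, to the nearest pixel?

783 px

Inside the 3264×2448 canvas the film is width-limited at 3264.00 × 1398.86.
Second fit — the 4:3 canvas into 2285×1371 spans the height: 1828.00 × 1371.00 (×0.5600 from 3264×2448).
So the film's height is 1398.86 × 0.5600 ≈ 783.43.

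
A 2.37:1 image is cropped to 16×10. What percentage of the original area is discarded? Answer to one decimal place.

32.5%

The height stays; only width is cut (since 16×10 is narrower than 2.37:1).
Fraction kept = (1.600)/(2.370) ≈ 67.51%, so 32.49% is lost.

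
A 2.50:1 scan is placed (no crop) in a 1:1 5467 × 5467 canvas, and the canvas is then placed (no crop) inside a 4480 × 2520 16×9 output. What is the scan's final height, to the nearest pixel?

2.50:1 in 5467×5467: fills the width, so the scan is 5467.00 × 2186.80.
Second fit — the 1:1 canvas into 4480×2520 spans the height: 2520.00 × 2520.00 (×0.4609 from 5467×5467).
The scan scales with it: height 2186.80 × 0.4609 ≈ 1008.00.

1008 px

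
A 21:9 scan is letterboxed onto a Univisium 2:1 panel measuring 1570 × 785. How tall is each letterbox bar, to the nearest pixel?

56 px

Since 2.333 > 2.000, the scan is width-limited.
The scan is 1570 × 9/21 ≈ 672.86 px tall.
Leftover height: 785 − 672.86 = 112.14 px → 56.07 each side.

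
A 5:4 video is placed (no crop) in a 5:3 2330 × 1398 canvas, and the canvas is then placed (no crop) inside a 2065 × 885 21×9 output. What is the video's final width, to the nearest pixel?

1106 px

Inside the 2330×1398 canvas the video is height-limited at 1747.50 × 1398.00.
Second fit — the 5:3 canvas into 2065×885 spans the height: 1475.00 × 885.00 (×0.6330 from 2330×1398).
So the video's width is 1747.50 × 0.6330 ≈ 1106.25.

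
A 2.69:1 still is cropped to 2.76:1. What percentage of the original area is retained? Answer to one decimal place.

97.5%

Going from 2.69:1 to 2.76:1 means cutting height while keeping width.
Area ratio = (2.690)/(2.760) = 97.46% retained.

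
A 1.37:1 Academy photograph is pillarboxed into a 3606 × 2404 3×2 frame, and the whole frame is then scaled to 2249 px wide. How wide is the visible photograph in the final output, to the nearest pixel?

Fitted into 3606×2404, the photograph spans the height; its width is 2404 × 1.370 ≈ 3293.48 px.
Resizing to 2249 px wide multiplies everything by 0.6237: 3293.48 → 2054.09 px.

2054 px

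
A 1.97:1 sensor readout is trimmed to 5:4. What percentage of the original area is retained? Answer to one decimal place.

Going from 1.97:1 to 5:4 means cutting width while keeping height.
Area ratio = (1.250)/(1.970) = 63.45% retained.

63.5%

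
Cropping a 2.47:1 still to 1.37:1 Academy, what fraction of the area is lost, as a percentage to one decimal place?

44.5%

Going from 2.47:1 to 1.37:1 Academy means cutting width while keeping height.
(1.370)/(2.470) ≈ 0.555 of the area survives, leaving 44.53% discarded.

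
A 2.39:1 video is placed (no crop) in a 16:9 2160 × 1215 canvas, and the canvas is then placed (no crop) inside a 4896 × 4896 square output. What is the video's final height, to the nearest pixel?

2049 px

2.39:1 in 2160×1215: fills the width, so the video is 2160.00 × 903.77.
16:9 in 4896×4896: fills the width, so the intermediate becomes 4896.00 × 2754.00 — a scale of ×2.2667.
The video scales with it: height 903.77 × 2.2667 ≈ 2048.54.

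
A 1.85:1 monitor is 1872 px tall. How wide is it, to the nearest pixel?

3463 px

1872 × 1.850 = 3463.20.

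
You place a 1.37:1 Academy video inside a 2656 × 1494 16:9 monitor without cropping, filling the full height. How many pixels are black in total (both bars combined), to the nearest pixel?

910175 pixels

Content width = 1494 × 1.370 ≈ 2046.7800 px.
Black = 2656 − 2046.7800 = 609.2200 px.
That's 609.2200 × 1494 ≈ 910175 black pixels.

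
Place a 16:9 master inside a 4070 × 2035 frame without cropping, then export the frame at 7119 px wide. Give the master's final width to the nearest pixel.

6328 px

At 4070×2035 the master is height-limited, so width = 2035 × 16/9 ≈ 3617.78 px.
Scaling 4070 → 7119 is ×1.7491, so the width becomes 3617.78 × 1.7491 ≈ 6328.00 px.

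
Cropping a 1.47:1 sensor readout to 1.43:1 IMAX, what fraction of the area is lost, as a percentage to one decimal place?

2.7%

1.43:1 IMAX is narrower than 1.47:1, so the crop keeps the full height and trims the width.
Fraction kept = (1.430)/(1.470) ≈ 97.28%, so 2.72% is lost.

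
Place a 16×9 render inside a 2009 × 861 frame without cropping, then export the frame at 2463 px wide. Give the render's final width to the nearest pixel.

1877 px

Fitted into 2009×861, the render spans the height; its width is 861 × 16/9 ≈ 1530.67 px.
Scaling 2009 → 2463 is ×1.2260, so the width becomes 1530.67 × 1.2260 ≈ 1876.57 px.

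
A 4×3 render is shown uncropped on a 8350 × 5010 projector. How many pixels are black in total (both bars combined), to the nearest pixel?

8366700 pixels

4×3 is narrower than 5:3, so it spans the full height.
That makes the image 6680.0000 px wide (5010 × 4/3).
Leftover width: 8350 − 6680.0000 = 1670.0000 px.
Bar area = 1670.0000 × 5010 ≈ 8366700 px.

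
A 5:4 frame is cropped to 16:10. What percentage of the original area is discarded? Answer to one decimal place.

The width stays; only height is cut (since 16:10 is wider than 5:4).
Area ratio = (1.250)/(1.600) = 78.12%; the remaining 21.88% is cropped out.

21.9%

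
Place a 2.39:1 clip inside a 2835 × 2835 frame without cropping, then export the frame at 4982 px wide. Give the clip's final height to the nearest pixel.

In the 2835×2835 frame the clip fills the width: height = 2835 / 2.390 ≈ 1186.19 px.
Scaling 2835 → 4982 is ×1.7573, so the height becomes 1186.19 × 1.7573 ≈ 2084.52 px.

2085 px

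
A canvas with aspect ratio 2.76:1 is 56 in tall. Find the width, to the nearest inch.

At 2.76:1, 56 × 2.760 ≈ 154.56.

155 in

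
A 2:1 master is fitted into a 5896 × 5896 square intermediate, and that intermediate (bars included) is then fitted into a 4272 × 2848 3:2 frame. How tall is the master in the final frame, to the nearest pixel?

2:1 in 5896×5896: fills the width, so the master is 5896.00 × 2948.00.
square in 4272×2848: fills the height, so the intermediate becomes 2848.00 × 2848.00 — a scale of ×0.4830.
Applying the same ×0.4830: 2948.00 → 1424.00.

1424 px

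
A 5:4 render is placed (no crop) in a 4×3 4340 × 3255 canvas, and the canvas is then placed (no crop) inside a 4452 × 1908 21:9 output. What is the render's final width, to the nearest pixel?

2385 px

First fit — 5:4 into 4340×3255 spans the height: 4068.75 × 3255.00.
The 4×3 canvas is height-limited in 4452×1908, giving 2544.00 × 1908.00; scale factor 0.5862.
Applying the same ×0.5862: 4068.75 → 2385.00.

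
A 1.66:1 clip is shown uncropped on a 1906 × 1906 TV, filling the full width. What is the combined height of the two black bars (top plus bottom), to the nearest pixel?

Content height = 1906 / 1.660 ≈ 1148.19 px.
Leftover height: 1906 − 1148.19 = 757.81 px.

758 px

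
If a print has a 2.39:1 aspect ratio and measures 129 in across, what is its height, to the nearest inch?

At 2.39:1, 129 / 2.390 ≈ 53.97.

54 in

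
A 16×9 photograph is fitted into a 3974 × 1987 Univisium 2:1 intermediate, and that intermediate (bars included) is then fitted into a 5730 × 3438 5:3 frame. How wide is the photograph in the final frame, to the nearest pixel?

5093 px

Inside the 3974×1987 canvas the photograph is height-limited at 3532.44 × 1987.00.
The Univisium 2:1 canvas is width-limited in 5730×3438, giving 5730.00 × 2865.00; scale factor 1.4419.
Applying the same ×1.4419: 3532.44 → 5093.33.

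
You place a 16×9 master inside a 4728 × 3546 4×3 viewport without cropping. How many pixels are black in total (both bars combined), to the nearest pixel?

Since 1.778 > 1.333, the master is width-limited.
That makes the image 2659.5000 px tall (4728 × 9/16).
Black = 3546 − 2659.5000 = 886.5000 px.
Across the 4728-px span: 886.5000 × 4728 ≈ 4191372 px.

4191372 pixels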